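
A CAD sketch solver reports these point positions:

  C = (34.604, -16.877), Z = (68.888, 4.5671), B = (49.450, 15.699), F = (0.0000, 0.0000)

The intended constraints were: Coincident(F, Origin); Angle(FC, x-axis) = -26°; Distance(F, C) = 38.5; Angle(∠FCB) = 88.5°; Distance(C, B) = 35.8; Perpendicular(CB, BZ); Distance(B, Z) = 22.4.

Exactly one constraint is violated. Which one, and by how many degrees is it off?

Perpendicular(CB, BZ) — off by 5.30°.

F = (0.00, 0.00) ✓; FC at -26.00° ✓; |FC| = 38.50 ✓; ∠FCB = 88.50° ✓; |CB| = 35.80 ✓; ∠(CB, BZ) = 95.30° ✗; |BZ| = 22.40 ✓.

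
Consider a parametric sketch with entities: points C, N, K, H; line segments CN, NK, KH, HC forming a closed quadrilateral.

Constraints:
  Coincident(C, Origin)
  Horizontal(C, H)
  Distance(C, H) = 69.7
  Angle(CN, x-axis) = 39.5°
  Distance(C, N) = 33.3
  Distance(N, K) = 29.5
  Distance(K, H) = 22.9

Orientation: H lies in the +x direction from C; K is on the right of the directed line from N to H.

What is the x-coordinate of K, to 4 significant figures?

46.81

Checks: |NK| = 29.50 ✓; |KH| = 22.90 ✓.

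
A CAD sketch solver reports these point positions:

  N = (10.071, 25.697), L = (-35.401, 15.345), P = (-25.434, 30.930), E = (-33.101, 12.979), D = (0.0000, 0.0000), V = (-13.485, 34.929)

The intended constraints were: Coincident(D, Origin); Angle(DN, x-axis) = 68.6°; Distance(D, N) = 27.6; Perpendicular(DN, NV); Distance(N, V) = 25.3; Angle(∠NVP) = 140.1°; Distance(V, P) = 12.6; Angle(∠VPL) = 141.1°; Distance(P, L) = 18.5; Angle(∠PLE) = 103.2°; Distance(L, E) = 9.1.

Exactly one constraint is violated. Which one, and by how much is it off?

Distance(L, E) = 9.1 — off by 5.80.

D = (0.00, 0.00) ✓; DN at 68.60° ✓; |DN| = 27.60 ✓; ∠(DN, NV) = 90.00° ✓; |NV| = 25.30 ✓; ∠NVP = 140.1° ✓; |VP| = 12.60 ✓; ∠VPL = 141.1° ✓; |PL| = 18.50 ✓; ∠PLE = 103.2° ✓; |LE| = 3.300 ✗.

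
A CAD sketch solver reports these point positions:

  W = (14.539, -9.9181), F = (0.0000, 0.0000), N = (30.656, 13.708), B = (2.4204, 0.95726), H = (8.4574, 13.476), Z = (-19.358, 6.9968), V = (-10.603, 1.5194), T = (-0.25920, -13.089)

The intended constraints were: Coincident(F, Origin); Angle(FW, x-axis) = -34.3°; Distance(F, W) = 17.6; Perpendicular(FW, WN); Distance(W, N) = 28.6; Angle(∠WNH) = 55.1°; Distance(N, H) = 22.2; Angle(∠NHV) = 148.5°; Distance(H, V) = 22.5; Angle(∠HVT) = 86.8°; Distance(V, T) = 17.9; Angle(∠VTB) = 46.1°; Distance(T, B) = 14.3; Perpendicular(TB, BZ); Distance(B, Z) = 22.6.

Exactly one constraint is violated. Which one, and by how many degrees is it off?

Perpendicular(TB, BZ) — off by 4.70°.

F = (0.00, 0.00) ✓; FW at -34.30° ✓; |FW| = 17.60 ✓; ∠(FW, WN) = 90.00° ✓; |WN| = 28.60 ✓; ∠WNH = 55.10° ✓; |NH| = 22.20 ✓; ∠NHV = 148.5° ✓; |HV| = 22.50 ✓; ∠HVT = 86.80° ✓; |VT| = 17.90 ✓; ∠VTB = 46.10° ✓; |TB| = 14.30 ✓; ∠(TB, BZ) = 85.30° ✗; |BZ| = 22.60 ✓.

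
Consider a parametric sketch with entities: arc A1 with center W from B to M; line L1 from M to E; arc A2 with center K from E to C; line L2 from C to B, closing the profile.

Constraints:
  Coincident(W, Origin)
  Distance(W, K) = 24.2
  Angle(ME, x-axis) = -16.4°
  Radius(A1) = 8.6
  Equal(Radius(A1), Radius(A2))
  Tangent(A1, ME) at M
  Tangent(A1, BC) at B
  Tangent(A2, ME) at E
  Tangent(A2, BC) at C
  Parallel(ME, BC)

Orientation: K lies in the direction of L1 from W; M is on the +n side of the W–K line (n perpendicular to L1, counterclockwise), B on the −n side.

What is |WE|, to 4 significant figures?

25.68

The slot axis is L1's direction at -16.4°, so u = (cos -16.4°, sin -16.4°) = (0.9593, -0.2823) and n = (−sin -16.4°, cos -16.4°) = (0.2823, 0.9593). W is at the origin and K lies 24.2 along u from W, so K = 24.2·u = (23.22, -6.833). Tangency of A1 to both parallel lines with radius 8.6 puts M and B at W ± 8.6·n: M = (2.428, 8.250), B = (-2.428, -8.250). Equal radii place E and C the same way about K: E = K + 8.6·n = (25.64, 1.417), C = K − 8.6·n = (20.79, -15.08). Then |WE| = |E − W| = 25.68.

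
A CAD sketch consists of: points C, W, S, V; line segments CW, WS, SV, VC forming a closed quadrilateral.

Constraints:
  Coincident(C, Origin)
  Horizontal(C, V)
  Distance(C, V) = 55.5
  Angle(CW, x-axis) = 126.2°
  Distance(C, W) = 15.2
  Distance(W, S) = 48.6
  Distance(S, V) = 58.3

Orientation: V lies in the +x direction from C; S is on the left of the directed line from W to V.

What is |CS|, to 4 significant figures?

53.90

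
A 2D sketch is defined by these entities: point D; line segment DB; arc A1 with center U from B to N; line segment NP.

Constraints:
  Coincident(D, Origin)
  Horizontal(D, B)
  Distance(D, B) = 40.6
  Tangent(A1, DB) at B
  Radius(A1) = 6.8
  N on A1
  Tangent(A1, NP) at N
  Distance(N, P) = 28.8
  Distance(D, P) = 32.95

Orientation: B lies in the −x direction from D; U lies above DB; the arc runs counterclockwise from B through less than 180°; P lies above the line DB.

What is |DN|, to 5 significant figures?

35.077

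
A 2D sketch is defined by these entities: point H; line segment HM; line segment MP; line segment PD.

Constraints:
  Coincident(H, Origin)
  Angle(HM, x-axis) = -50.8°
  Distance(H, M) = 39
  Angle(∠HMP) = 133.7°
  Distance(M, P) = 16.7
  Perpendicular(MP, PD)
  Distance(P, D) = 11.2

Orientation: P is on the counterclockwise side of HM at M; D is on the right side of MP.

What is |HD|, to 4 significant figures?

58.80

H is at the origin; HM runs at -50.8° with length 39.0, so M = 39.0·(cos -50.8°, sin -50.8°) = (24.65, -30.22). ∠HMP = 133.7°, so MP runs at -50.8° + (180° − 133.7°) = -4.500° from the x-axis; with |MP| = 16.7, P = M + 16.7·(cos -4.500°, sin -4.500°) = (41.30, -31.53). MP is perpendicular to PD; with |PD| = 11.2 on the right of MP, D = P + 11.2·(-0.07846, -0.9969) = (40.42, -42.70). Then |HD| = |D − H| = 58.80.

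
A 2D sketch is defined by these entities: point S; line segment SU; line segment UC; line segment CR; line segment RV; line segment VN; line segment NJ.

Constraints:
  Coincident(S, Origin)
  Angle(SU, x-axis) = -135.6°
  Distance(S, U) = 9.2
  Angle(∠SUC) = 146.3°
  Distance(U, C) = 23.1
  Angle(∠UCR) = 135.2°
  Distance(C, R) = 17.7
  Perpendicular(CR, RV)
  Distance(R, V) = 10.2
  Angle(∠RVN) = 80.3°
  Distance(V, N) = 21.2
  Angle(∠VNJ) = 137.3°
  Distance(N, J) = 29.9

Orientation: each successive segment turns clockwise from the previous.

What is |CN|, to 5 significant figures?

7.3587

S is at the origin; SU runs at -135.6° with length 9.2, so U = (-6.5731, -6.4369). ∠SUC = 146.3° gives UC at -169.30° from the x-axis; with |UC| = 23.1, C = (-29.272, -10.726). ∠UCR = 135.2° gives CR at 145.90° from the x-axis; with |CR| = 17.7, R = (-43.928, -0.80249). CR ⟂ RV, so RV runs at 55.900°; with |RV| = 10.2, V = (-38.210, 7.6437). ∠RVN = 80.3° gives VN at -43.800° from the x-axis; with |VN| = 21.2, N = (-22.908, -7.0297). Then |CN| = |N − C| = 7.3587.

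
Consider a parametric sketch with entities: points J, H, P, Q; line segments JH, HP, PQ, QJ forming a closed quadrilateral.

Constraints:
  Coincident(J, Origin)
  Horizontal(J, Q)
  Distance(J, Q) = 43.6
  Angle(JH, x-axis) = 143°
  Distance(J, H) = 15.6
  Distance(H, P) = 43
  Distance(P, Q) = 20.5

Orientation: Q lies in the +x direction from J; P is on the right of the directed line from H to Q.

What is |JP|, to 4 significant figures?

27.76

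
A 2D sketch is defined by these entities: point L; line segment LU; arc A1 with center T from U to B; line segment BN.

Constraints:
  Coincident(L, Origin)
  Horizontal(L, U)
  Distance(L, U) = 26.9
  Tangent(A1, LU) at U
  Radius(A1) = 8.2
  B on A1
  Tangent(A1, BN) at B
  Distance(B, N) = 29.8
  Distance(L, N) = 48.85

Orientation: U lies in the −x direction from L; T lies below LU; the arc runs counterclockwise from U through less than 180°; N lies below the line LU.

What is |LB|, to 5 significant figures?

36.285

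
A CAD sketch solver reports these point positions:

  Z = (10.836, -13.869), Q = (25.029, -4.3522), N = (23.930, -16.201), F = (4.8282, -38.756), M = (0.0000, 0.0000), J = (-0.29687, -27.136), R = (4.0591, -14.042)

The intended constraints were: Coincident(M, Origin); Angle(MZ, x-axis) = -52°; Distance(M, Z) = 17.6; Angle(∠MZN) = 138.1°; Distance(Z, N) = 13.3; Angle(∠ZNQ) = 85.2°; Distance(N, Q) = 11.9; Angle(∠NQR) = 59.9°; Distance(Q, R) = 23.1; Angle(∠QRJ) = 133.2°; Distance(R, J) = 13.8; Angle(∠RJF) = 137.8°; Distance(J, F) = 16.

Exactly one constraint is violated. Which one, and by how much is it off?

Distance(J, F) = 16 — off by 3.30.

M = (0.00, 0.00) ✓; MZ at -52.00° ✓; |MZ| = 17.60 ✓; ∠MZN = 138.1° ✓; |ZN| = 13.30 ✓; ∠ZNQ = 85.20° ✓; |NQ| = 11.90 ✓; ∠NQR = 59.90° ✓; |QR| = 23.10 ✓; ∠QRJ = 133.2° ✓; |RJ| = 13.80 ✓; ∠RJF = 137.8° ✓; |JF| = 12.70 ✗.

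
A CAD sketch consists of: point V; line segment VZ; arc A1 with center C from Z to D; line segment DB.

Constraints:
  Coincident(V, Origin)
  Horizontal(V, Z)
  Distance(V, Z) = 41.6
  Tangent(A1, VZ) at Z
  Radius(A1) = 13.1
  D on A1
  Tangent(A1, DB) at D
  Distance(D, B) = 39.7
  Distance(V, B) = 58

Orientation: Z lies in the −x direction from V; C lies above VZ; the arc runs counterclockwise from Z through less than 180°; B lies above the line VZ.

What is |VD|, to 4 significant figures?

31.05

Checks: |VZ| = 41.60 ✓; |CD| = 13.10 ✓; ∠(CD, DB) = 90.00° ✓; |DB| = 39.70 ✓; |VB| = 58.00 ✓.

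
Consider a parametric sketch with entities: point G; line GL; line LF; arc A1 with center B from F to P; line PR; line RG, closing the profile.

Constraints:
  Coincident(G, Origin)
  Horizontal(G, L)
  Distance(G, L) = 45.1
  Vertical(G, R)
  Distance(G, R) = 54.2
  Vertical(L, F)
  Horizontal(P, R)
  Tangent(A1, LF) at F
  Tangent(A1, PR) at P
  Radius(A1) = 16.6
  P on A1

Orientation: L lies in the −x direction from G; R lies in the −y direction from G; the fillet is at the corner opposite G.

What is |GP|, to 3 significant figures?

61.2

The virtual corner opposite G is at (-45.1, -54.2). The tangent condition forces BF to be normal to LF and A1 meets PR tangentially, so BP is at right angles to PR, with radius 16.6, so the center B sits 16.6 in from both sides at B = (-28.5, -37.6). That places the tangent points at F = (-45.1, -37.6) on LF and P = (-28.5, -54.2) on PR. Then |GP| = |P − G| = 61.2.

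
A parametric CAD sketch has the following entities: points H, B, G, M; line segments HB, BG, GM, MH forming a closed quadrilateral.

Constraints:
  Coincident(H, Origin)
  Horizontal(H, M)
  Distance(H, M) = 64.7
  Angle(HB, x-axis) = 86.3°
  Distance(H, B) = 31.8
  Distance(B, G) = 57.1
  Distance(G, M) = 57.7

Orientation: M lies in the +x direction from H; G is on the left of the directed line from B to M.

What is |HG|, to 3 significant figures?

77.8

Checks: |BG| = 57.10 ✓; |GM| = 57.70 ✓.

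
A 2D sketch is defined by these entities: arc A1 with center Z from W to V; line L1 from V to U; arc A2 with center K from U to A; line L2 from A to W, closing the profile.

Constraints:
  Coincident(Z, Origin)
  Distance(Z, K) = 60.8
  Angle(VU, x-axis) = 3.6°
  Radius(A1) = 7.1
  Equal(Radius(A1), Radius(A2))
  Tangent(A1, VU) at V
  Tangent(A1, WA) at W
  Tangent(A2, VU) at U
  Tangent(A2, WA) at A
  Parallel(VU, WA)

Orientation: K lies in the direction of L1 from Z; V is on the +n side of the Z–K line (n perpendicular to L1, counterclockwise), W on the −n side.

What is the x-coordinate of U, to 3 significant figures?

60.2

The slot axis is L1's direction at 3.6°, so u = (cos 3.6°, sin 3.6°) = (0.998, 0.0628) and n = (−sin 3.6°, cos 3.6°) = (-0.0628, 0.998). Z is at the origin and K lies 60.8 along u from Z, so K = 60.8·u = (60.7, 3.82). Tangency of A1 to both parallel lines with radius 7.1 puts V and W at Z ± 7.1·n: V = (-0.446, 7.09), W = (0.446, -7.09). Equal radii place U and A the same way about K: U = K + 7.1·n = (60.2, 10.9), A = K − 7.1·n = (61.1, -3.27). So U.x = 60.2.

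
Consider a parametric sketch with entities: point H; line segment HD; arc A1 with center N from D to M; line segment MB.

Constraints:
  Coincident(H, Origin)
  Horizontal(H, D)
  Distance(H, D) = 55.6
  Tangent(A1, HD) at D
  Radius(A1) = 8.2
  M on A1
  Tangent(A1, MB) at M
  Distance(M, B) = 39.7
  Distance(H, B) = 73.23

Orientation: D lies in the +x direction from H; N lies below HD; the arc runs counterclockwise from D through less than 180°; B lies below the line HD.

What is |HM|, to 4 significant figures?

48.51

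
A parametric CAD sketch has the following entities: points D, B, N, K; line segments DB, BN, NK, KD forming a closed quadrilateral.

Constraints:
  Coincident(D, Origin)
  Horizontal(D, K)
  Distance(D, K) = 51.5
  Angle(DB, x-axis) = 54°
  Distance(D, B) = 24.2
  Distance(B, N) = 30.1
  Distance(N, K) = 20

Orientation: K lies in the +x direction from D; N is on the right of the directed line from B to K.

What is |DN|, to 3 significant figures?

32.4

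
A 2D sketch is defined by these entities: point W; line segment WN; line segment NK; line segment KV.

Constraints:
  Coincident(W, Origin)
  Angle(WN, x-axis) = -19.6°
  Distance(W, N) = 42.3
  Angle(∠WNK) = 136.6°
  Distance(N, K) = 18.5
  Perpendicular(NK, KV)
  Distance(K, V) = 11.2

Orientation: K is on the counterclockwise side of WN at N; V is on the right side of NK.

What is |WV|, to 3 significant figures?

63.6

W is at the origin; WN runs at -19.6° with length 42.3, so N = 42.3·(cos -19.6°, sin -19.6°) = (39.8, -14.2). ∠WNK = 136.6°, so NK runs at -19.6° + (180° − 136.6°) = 23.8° from the x-axis; with |NK| = 18.5, K = N + 18.5·(cos 23.8°, sin 23.8°) = (56.8, -6.72). The perpendicularity gives KV at right angles to NK; with |KV| = 11.2 on the right of NK, V = K + 11.2·(0.404, -0.915) = (61.3, -17.0). Then |WV| = |V − W| = 63.6.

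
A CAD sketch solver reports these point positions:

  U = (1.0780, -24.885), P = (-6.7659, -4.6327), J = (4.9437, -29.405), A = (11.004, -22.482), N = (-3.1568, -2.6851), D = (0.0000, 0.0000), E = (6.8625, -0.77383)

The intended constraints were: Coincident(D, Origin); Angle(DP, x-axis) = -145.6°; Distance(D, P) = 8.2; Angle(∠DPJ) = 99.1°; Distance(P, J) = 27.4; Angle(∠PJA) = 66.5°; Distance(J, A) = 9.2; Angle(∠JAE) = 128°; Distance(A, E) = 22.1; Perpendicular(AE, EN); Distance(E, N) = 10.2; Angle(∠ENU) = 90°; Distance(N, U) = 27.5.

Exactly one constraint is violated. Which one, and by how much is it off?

Distance(N, U) = 27.5 — off by 4.90.

D = (0.00, 0.00) ✓; DP at -145.6° ✓; |DP| = 8.200 ✓; ∠DPJ = 99.10° ✓; |PJ| = 27.40 ✓; ∠PJA = 66.50° ✓; |JA| = 9.201 ✓; ∠JAE = 128.0° ✓; |AE| = 22.10 ✓; ∠(AE, EN) = 90.00° ✓; |EN| = 10.20 ✓; ∠ENU = 90.00° ✓; |NU| = 22.60 ✗.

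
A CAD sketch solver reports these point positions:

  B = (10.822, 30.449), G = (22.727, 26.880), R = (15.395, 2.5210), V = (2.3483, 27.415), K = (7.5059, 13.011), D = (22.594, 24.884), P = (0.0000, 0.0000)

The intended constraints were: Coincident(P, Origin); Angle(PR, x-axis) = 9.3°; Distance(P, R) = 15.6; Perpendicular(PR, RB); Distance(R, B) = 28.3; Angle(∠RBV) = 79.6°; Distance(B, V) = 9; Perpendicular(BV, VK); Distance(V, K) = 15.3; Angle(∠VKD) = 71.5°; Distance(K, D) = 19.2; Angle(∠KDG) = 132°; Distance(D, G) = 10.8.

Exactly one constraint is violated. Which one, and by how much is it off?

Distance(D, G) = 10.8 — off by 8.80.

P = (0.00, 0.00) ✓; PR at 9.300° ✓; |PR| = 15.60 ✓; ∠(PR, RB) = 90.00° ✓; |RB| = 28.30 ✓; ∠RBV = 79.60° ✓; |BV| = 9.000 ✓; ∠(BV, VK) = 90.00° ✓; |VK| = 15.30 ✓; ∠VKD = 71.50° ✓; |KD| = 19.20 ✓; ∠KDG = 132.0° ✓; |DG| = 2.000 ✗.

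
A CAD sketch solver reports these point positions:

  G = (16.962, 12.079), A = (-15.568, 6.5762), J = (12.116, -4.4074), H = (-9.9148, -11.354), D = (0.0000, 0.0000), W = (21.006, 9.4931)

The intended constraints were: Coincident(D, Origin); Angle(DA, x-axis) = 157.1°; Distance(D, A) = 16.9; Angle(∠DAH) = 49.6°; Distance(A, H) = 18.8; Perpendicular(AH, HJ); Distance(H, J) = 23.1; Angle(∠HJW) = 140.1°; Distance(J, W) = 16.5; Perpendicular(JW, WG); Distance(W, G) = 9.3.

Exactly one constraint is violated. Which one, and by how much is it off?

Distance(W, G) = 9.3 — off by 4.50.

D = (0.00, 0.00) ✓; DA at 157.1° ✓; |DA| = 16.90 ✓; ∠DAH = 49.60° ✓; |AH| = 18.80 ✓; ∠(AH, HJ) = 90.00° ✓; |HJ| = 23.10 ✓; ∠HJW = 140.1° ✓; |JW| = 16.50 ✓; ∠(JW, WG) = 90.00° ✓; |WG| = 4.800 ✗.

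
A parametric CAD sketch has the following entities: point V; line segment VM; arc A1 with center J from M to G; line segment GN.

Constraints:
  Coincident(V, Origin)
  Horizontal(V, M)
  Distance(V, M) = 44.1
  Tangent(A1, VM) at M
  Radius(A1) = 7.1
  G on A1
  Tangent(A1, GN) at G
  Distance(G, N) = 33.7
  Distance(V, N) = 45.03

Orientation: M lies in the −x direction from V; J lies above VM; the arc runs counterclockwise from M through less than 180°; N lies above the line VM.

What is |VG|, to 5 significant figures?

37.699

Checks: |JG| = 7.100 ✓; ∠(JG, GN) = 90.00° ✓; |GN| = 33.70 ✓; |VN| = 45.03 ✓.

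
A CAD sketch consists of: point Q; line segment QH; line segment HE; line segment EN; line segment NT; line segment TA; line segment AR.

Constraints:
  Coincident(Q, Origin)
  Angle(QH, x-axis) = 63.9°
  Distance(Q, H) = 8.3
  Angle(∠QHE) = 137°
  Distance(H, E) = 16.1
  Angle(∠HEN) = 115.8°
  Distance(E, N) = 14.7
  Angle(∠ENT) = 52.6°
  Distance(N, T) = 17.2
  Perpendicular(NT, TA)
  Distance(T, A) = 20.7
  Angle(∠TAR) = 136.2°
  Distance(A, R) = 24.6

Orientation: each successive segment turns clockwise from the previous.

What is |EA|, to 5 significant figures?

12.240

∠ENT = 52.6° gives NT at -170.70° from the x-axis; with |NT| = 17.2, T = (12.417, 0.33600). NT ⟂ TA, so TA runs at 99.300°; with |TA| = 20.7, A = (9.0713, 20.764). Then |EA| = |A − E| = 12.240.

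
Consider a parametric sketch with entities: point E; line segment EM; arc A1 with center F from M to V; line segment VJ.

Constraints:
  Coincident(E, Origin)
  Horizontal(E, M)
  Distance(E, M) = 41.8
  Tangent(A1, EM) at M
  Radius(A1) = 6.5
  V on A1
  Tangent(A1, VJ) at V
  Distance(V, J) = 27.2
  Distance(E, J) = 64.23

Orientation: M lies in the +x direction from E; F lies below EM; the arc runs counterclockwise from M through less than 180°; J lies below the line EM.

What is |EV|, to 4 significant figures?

38.89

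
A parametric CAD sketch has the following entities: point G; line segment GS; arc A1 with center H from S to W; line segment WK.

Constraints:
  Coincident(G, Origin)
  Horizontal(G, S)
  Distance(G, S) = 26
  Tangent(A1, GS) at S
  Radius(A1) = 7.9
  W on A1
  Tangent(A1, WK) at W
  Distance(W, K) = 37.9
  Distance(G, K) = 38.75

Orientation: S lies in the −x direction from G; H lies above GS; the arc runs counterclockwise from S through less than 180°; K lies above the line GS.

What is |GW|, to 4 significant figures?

19.40

G is at the origin; GS is horizontal with |GS| = 26.0 and S on the −x side, so S = (-26.00, 0.000). Since A1 is tangent to GS there, HS ⟂ GS, so H = S + (0, 7.9) = (-26.00, 7.900). Since HW ⟂ WK (tangency), |HK| = √(7.9² + 37.9²) = 38.71 regardless of where W sits on A1. So K lies on both circle(G, 38.75) and circle(H, 38.71); the above-GS intersection is K = (-2.503, 38.67). W is the foot of the tangent from K: W = (-18.88, 4.487).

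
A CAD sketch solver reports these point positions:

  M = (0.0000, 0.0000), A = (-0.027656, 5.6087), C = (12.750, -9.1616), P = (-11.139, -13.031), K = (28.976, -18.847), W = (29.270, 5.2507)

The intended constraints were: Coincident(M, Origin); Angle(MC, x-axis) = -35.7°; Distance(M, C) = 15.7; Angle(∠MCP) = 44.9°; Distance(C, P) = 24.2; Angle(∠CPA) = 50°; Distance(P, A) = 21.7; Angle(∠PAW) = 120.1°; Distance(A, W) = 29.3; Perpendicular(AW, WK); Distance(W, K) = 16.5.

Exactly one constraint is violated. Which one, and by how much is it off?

Distance(W, K) = 16.5 — off by 7.60.

M = (0.00, 0.00) ✓; MC at -35.70° ✓; |MC| = 15.70 ✓; ∠MCP = 44.90° ✓; |CP| = 24.20 ✓; ∠CPA = 50.00° ✓; |PA| = 21.70 ✓; ∠PAW = 120.1° ✓; |AW| = 29.30 ✓; ∠(AW, WK) = 90.00° ✓; |WK| = 24.10 ✗.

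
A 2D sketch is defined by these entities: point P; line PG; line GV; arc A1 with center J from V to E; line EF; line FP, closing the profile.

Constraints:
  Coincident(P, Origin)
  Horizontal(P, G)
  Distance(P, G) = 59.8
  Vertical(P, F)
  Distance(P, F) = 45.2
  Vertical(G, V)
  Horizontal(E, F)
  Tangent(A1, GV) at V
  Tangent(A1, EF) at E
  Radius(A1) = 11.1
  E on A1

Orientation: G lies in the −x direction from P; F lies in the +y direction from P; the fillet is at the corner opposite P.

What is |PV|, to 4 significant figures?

68.84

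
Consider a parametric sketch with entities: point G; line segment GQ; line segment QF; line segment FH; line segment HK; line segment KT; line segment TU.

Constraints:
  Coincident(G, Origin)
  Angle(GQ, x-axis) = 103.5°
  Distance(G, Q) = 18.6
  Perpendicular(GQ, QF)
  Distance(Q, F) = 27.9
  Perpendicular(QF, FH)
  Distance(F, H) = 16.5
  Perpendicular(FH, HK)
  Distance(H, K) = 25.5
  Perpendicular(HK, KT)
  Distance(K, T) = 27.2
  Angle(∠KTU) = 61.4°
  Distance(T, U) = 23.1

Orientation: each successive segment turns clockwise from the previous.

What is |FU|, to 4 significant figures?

5.231

HK is perpendicular to KT, so KT runs at 103.5°; with |KT| = 27.2, T = (-4.506, 29.05). ∠KTU = 61.4° gives TU at -15.10° from the x-axis; with |TU| = 23.1, U = (17.80, 23.03). Then |FU| = |U − F| = 5.231.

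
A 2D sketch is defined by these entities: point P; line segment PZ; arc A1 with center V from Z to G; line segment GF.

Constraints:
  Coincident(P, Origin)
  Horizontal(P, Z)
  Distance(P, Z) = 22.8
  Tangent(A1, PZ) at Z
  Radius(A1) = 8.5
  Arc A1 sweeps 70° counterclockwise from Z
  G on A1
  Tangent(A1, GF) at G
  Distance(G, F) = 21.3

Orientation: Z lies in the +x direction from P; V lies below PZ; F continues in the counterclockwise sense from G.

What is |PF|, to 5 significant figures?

26.692

On A1, Z sits at bearing 90° from V; a 70° counterclockwise sweep puts G at bearing 160°, so G = V + 8.5·(cos 160°, sin 160°) = (14.813, -5.5928). The tangent condition forces VG to be normal to GF, so GF runs along (−sin 160°, cos 160°); with |GF| = 21.3, F = (7.5276, -25.608). Then |PF| = |F − P| = 26.692.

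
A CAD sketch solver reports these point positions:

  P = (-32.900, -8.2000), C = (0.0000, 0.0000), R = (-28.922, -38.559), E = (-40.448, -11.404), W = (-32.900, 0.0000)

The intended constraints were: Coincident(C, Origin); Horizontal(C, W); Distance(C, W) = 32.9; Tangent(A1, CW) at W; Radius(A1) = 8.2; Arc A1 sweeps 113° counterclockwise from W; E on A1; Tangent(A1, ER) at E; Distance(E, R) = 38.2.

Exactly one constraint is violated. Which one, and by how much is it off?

Distance(E, R) = 38.2 — off by 8.70.

C = (0.00, 0.00) ✓; C.y = 0.00, W.y = 0.00 ✓; |CW| = 32.90 ✓; ∠(PW, WC) = 90.00° ✓; |PW| = 8.200 ✓; bearing(P→E) − bearing(P→W) = 113.0° ✓; |PE| = 8.200 ✓; ∠(PE, ER) = 90.00° ✓; |ER| = 29.50 ✗.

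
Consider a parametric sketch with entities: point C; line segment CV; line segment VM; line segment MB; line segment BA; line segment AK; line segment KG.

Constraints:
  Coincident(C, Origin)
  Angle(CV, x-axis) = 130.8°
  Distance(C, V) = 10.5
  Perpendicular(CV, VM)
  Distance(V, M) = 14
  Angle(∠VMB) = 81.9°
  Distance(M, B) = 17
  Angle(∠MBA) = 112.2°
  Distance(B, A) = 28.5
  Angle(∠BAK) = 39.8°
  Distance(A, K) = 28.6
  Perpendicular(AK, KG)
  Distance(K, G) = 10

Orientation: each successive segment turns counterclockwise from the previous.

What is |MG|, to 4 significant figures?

8.310

C is at the origin; CV runs at 130.8° with length 10.5, so V = (-6.861, 7.948). CV ⟂ VM, so VM runs at -139.2°; with |VM| = 14.0, M = (-17.46, -1.199). ∠VMB = 81.9° gives MB at -41.10° from the x-axis; with |MB| = 17.0, B = (-4.648, -12.37). ∠MBA = 112.2° gives BA at 26.70° from the x-axis; with |BA| = 28.5, A = (20.81, 0.4308). ∠BAK = 39.8° gives AK at 166.9° from the x-axis; with |AK| = 28.6, K = (-7.043, 6.913). The perpendicularity gives KG at right angles to AK, so KG runs at -103.1°; with |KG| = 10.0, G = (-9.309, -2.827). Then |MG| = |G − M| = 8.310.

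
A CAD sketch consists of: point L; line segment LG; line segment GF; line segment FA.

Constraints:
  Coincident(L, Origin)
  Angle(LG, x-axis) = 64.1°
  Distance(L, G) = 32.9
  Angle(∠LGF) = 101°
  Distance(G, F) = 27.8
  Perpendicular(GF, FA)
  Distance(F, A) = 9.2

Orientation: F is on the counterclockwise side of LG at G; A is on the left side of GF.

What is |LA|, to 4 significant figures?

41.17

∠LGF = 101.0°, so GF runs at 64.1° + (180° − 101.0°) = 143.1° from the x-axis; with |GF| = 27.8, F = G + 27.8·(cos 143.1°, sin 143.1°) = (-7.860, 46.29). GF is perpendicular to FA; with |FA| = 9.2 on the left of GF, A = F + 9.2·(-0.6004, -0.7997) = (-13.38, 38.93). Then |LA| = |A − L| = 41.17.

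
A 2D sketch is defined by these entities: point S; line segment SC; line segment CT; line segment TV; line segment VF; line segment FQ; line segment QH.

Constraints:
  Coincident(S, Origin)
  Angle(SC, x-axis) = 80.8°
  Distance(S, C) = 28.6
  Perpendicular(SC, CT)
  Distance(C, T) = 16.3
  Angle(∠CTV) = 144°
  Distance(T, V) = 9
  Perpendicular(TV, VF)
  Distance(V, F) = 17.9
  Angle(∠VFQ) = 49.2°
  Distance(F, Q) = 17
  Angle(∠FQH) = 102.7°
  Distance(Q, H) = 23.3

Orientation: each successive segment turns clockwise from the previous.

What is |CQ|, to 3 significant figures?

9.73

S is at the origin; SC runs at 80.8° with length 28.6, so C = (4.57, 28.2). The perpendicularity gives CT at right angles to SC, so CT runs at -9.20°; with |CT| = 16.3, T = (20.7, 25.6). ∠CTV = 144.0° gives TV at -45.2° from the x-axis; with |TV| = 9.0, V = (27.0, 19.2). The perpendicularity gives VF at right angles to TV, so VF runs at -135°; with |VF| = 17.9, F = (14.3, 6.63). ∠VFQ = 49.2° gives FQ at 94.0° from the x-axis; with |FQ| = 17.0, Q = (13.1, 23.6). Then |CQ| = |Q − C| = 9.73.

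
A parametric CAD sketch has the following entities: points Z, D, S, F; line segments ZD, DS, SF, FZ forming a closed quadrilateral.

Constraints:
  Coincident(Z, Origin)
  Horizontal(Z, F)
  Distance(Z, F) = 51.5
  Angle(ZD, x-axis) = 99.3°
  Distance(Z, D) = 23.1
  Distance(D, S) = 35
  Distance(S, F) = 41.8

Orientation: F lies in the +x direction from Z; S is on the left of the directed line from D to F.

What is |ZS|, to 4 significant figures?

45.62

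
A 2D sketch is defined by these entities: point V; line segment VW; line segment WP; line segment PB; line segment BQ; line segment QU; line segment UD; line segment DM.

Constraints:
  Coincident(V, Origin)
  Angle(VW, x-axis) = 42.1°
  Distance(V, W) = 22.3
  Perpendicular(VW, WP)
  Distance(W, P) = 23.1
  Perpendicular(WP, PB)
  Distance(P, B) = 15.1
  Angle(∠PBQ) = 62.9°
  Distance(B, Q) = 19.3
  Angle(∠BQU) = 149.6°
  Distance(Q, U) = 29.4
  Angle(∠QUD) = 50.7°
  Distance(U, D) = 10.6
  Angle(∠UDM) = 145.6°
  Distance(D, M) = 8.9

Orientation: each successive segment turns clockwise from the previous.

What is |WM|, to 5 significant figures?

13.536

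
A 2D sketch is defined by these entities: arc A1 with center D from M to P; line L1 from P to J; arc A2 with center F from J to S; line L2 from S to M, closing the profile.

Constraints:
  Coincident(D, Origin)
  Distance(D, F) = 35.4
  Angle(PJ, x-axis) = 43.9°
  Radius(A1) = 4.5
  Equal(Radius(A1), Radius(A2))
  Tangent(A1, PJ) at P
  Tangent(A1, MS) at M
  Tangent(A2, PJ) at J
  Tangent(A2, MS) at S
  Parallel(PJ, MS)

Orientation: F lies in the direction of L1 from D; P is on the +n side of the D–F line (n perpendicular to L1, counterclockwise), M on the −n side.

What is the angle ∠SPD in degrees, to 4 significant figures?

75.74°

Tangency of A1 to both parallel lines with radius 4.5 puts P and M at D ± 4.5·n: P = (-3.120, 3.242), M = (3.120, -3.242). Equal radii place J and S the same way about F: J = F + 4.5·n = (22.39, 27.79), S = F − 4.5·n = (28.63, 21.30). Then cos ∠SPD = PS·PD / (|PS||PD|), giving 75.74°.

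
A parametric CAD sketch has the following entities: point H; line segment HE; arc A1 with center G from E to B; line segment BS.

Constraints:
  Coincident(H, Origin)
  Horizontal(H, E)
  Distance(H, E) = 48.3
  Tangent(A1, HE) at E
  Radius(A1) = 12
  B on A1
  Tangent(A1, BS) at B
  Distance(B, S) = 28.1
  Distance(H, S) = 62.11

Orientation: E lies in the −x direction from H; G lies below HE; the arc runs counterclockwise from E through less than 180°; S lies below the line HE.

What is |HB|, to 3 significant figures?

61.5

Checks: |GB| = 12.00 ✓; ∠(GB, BS) = 90.00° ✓; |BS| = 28.10 ✓; |HS| = 62.11 ✓.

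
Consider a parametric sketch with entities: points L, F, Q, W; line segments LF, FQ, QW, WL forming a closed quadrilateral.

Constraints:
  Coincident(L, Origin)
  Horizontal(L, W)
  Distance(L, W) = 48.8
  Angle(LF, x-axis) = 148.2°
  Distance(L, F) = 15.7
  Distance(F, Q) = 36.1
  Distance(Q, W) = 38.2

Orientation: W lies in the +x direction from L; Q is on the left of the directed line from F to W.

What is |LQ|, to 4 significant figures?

30.73

Checks: |FQ| = 36.10 ✓; |QW| = 38.20 ✓.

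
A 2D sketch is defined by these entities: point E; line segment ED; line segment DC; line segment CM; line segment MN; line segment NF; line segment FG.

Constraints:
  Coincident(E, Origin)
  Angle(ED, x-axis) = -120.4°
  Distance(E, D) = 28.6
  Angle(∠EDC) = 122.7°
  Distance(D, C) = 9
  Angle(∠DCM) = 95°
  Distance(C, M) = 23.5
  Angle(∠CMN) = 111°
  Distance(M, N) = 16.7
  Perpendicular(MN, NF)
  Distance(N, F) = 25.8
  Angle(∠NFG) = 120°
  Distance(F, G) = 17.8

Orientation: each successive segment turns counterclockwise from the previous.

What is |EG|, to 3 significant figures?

32.9

E is at the origin; ED runs at -120.4° with length 28.6, so D = (-14.5, -24.7). ∠EDC = 122.7° gives DC at -63.1° from the x-axis; with |DC| = 9.0, C = (-10.4, -32.7). ∠DCM = 95.0° gives CM at 21.9° from the x-axis; with |CM| = 23.5, M = (11.4, -23.9). ∠CMN = 111.0° gives MN at 90.9° from the x-axis; with |MN| = 16.7, N = (11.1, -7.23). MN ⟂ NF, so NF runs at -179°; with |NF| = 25.8, F = (-14.7, -7.64). ∠NFG = 120.0° gives FG at -119° from the x-axis; with |FG| = 17.8, G = (-23.3, -23.2). Then |EG| = |G − E| = 32.9.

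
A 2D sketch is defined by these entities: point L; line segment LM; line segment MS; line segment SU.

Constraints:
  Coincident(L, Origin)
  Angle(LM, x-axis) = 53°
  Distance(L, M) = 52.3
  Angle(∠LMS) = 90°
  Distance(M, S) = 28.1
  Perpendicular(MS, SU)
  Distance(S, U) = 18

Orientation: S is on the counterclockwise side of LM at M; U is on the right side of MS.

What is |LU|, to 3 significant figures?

75.7

L is at the origin; LM runs at 53.0° with length 52.3, so M = 52.3·(cos 53.0°, sin 53.0°) = (31.5, 41.8). ∠LMS = 90.0°, so MS runs at 53.0° + (180° − 90.0°) = 143° from the x-axis; with |MS| = 28.1, S = M + 28.1·(cos 143°, sin 143°) = (9.03, 58.7). The perpendicularity gives SU at right angles to MS; with |SU| = 18.0 on the right of MS, U = S + 18.0·(0.602, 0.799) = (19.9, 73.1). Then |LU| = |U − L| = 75.7.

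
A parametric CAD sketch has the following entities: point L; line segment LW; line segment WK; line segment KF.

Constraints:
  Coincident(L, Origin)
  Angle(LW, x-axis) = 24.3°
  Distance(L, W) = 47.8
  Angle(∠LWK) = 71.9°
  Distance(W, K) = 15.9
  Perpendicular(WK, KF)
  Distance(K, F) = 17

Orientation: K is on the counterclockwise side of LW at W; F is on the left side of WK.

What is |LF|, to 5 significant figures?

28.454

L is at the origin; LW runs at 24.3° with length 47.8, so W = 47.8·(cos 24.3°, sin 24.3°) = (43.565, 19.670). ∠LWK = 71.9°, so WK runs at 24.3° + (180° − 71.9°) = 132.40° from the x-axis; with |WK| = 15.9, K = W + 15.9·(cos 132.40°, sin 132.40°) = (32.844, 31.412). WK ⟂ KF; with |KF| = 17.0 on the left of WK, F = K + 17.0·(-0.73846, -0.67430) = (20.290, 19.949). Then |LF| = |F − L| = 28.454.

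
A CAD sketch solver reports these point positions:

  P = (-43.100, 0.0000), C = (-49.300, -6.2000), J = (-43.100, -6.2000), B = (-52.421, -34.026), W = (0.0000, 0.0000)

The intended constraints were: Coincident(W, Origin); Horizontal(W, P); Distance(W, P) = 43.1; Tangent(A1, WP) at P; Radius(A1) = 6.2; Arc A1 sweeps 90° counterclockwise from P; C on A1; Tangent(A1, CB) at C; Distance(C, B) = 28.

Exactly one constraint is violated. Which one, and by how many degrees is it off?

Tangent(A1, CB) at C — off by 6.40°.

W = (0.00, 0.00) ✓; W.y = 0.00, P.y = 0.00 ✓; |WP| = 43.10 ✓; ∠(JP, PW) = 90.00° ✓; |JP| = 6.200 ✓; bearing(J→C) − bearing(J→P) = 90.00° ✓; |JC| = 6.200 ✓; ∠(JC, CB) = 96.40° ✗; |CB| = 28.00 ✓.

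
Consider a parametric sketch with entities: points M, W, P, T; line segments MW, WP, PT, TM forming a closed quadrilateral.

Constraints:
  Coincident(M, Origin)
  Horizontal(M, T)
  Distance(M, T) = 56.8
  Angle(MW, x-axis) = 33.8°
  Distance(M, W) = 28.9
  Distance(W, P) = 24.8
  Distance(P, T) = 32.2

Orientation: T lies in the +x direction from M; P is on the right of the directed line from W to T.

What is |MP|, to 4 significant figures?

27.20

M is at the origin; M and T share the same y with |MT| = 56.8 and T in +x, so T = (56.8, 0). MW runs at 33.8° with |MW| = 28.9, so W = (24.02, 16.08). P is determined by |WP| = 24.8 and |PT| = 32.2 together: it lies at the intersection of circle(W, 24.8) and circle(T, 32.2). With |WT| = 36.51, the foot of the radical line on WT is 12.48 from W and the perpendicular offset is √(24.8² − 12.48²) = 21.43. Taking the right-of-WT solution: P = (25.79, -8.660).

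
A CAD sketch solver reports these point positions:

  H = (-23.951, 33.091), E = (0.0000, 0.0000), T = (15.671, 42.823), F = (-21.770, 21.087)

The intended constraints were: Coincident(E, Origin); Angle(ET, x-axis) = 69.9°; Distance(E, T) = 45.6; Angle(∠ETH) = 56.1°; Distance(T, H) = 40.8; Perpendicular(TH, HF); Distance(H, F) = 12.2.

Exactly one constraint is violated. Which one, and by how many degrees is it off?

Perpendicular(TH, HF) — off by 3.50°.

E = (0.00, 0.00) ✓; ET at 69.90° ✓; |ET| = 45.60 ✓; ∠ETH = 56.10° ✓; |TH| = 40.80 ✓; ∠(TH, HF) = 86.50° ✗; |HF| = 12.20 ✓.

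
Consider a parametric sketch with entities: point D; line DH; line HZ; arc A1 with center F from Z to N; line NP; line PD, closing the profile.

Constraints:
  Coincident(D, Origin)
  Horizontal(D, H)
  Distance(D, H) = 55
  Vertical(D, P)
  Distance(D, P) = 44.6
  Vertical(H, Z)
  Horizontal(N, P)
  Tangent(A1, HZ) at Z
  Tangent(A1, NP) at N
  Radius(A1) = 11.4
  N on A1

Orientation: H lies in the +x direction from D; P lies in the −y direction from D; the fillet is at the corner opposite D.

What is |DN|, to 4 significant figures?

62.37

The virtual corner opposite D is at (55.00, -44.60). A1 meets HZ tangentially, so FZ is at right angles to HZ and A1 meets NP tangentially, so FN is at right angles to NP, with radius 11.4, so the center F sits 11.4 in from both sides at F = (43.60, -33.20). That places the tangent points at Z = (55.00, -33.20) on HZ and N = (43.60, -44.60) on NP. Then |DN| = |N − D| = 62.37.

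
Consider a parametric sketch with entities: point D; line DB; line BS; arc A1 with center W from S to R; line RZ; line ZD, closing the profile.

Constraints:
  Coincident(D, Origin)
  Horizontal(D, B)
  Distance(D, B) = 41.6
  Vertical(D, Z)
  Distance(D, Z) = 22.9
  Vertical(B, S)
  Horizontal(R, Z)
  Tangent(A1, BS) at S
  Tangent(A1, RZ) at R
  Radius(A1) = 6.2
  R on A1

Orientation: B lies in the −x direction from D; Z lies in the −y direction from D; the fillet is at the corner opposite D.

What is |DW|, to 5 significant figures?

39.141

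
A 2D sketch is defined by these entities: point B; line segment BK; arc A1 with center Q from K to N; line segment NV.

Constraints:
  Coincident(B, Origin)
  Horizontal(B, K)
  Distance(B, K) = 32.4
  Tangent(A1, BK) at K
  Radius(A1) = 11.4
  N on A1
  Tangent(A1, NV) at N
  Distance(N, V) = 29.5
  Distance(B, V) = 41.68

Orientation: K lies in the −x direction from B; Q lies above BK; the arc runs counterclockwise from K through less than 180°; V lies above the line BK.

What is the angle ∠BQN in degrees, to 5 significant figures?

9.3707°

B is at the origin; B and K share the same y with |BK| = 32.4 and K on the −x side, so K = (-32.400, 0.0000). The tangent condition forces QK to be normal to BK, so Q = K + (0, 11.4) = (-32.400, 11.400). Since QN ⟂ NV (tangency), |QV| = √(11.4² + 29.5²) = 31.626 regardless of where N sits on A1. So V lies on both circle(B, 41.68) and circle(Q, 31.626); the above-BK intersection is V = (-16.044, 38.468). N is the foot of the tangent from V: N = (-21.174, 9.4177).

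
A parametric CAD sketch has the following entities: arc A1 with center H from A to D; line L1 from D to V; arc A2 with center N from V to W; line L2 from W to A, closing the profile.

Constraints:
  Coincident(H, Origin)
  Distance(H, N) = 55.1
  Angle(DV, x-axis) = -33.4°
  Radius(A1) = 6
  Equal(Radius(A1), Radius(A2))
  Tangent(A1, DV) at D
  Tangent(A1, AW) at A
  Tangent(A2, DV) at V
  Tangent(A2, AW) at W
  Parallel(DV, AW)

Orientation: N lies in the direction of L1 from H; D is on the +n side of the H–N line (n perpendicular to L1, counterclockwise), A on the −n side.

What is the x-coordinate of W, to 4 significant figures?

42.70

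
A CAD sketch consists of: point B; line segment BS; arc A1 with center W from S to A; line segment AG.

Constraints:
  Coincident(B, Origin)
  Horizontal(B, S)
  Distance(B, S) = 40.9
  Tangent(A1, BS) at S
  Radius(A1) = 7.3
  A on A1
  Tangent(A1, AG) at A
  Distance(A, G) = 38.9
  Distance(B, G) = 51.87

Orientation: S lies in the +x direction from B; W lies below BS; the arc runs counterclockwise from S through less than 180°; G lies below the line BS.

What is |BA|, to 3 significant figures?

34.2

Checks: ∠(WS, SB) = 90.00° ✓; |WS| = 7.300 ✓; |WA| = 7.300 ✓; ∠(WA, AG) = 90.00° ✓; |AG| = 38.90 ✓; |BG| = 51.87 ✓.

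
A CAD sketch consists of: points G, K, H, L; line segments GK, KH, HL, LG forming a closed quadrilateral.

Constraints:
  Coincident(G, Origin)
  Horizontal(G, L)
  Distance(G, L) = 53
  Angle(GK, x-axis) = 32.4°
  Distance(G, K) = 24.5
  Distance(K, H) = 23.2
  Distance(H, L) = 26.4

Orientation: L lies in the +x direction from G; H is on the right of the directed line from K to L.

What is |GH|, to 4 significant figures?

29.48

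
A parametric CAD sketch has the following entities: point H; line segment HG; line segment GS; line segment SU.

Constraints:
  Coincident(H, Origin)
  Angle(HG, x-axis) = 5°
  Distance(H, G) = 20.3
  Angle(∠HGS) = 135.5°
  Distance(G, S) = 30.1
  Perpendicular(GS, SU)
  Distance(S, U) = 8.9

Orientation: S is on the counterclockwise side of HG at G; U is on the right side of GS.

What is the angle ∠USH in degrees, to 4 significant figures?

107.7°

H is at the origin; HG runs at 5.0° with length 20.3, so G = 20.3·(cos 5.0°, sin 5.0°) = (20.22, 1.769). ∠HGS = 135.5°, so GS runs at 5.0° + (180° − 135.5°) = 49.50° from the x-axis; with |GS| = 30.1, S = G + 30.1·(cos 49.50°, sin 49.50°) = (39.77, 24.66). GS is perpendicular to SU; with |SU| = 8.9 on the right of GS, U = S + 8.9·(0.7604, -0.6494) = (46.54, 18.88). Then cos ∠USH = SU·SH / (|SU||SH|), giving 107.7°.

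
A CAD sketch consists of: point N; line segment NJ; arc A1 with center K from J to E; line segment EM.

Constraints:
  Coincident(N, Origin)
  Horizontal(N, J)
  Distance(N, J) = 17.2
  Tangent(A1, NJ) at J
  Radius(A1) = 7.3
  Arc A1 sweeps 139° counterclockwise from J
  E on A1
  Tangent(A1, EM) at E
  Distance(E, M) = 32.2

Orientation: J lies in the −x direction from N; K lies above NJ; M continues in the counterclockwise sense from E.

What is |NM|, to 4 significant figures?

49.99

On A1, J sits at bearing -90° from K; a 139° counterclockwise sweep puts E at bearing 49°, so E = K + 7.3·(cos 49°, sin 49°) = (-12.41, 12.81). Tangency of A1 to EM means the radius KE is perpendicular to EM, so EM runs along (−sin 49°, cos 49°); with |EM| = 32.2, M = (-36.71, 33.93). Then |NM| = |M − N| = 49.99.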